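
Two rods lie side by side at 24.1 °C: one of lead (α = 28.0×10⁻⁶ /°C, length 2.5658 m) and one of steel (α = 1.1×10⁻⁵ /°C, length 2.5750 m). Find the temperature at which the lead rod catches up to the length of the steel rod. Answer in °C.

L₁(1 + α₁ΔT) = L₂(1 + α₂ΔT) ⇒ ΔT = (L₂ − L₁)/(α₁L₁ − α₂L₂)
L₂ − L₁ = 2.5750 − 2.5658 = 9.20×10⁻³ m
α₁L₁ − α₂L₂ = 28.0×10⁻⁶×2.5658 − 1.1×10⁻⁵×2.5750 = 4.35174×10⁻⁵ m/K
ΔT = 9.20×10⁻³ / 4.35174×10⁻⁵ = 211.410 K
T = 24.1 + 211.410 = 235.510 °C

T = 235.5 °C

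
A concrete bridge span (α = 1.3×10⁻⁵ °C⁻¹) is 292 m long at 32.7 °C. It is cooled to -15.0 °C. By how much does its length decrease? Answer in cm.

|ΔT| = |-15.0 − 32.7| = 47.7 K
ΔL = αL₀ΔT = (1.3×10⁻⁵)(292)(47.7) = 1.81×10⁻¹ m

ΔL = 18.1 cm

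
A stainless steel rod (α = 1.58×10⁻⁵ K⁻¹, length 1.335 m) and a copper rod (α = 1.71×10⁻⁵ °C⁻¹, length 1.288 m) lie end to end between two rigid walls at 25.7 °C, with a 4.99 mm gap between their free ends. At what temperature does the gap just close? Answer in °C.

α₁L₁ = 2.1093×10⁻⁵ m/K, α₂L₂ = 2.20248×10⁻⁵ m/K → total 4.31178×10⁻⁵ m/K
ΔT = g/(α₁L₁+α₂L₂) = 4.99×10⁻³ / 4.31178×10⁻⁵ = 115.73 K
T = 25.7 + 115.73 = 141.43 °C

T = 141 °C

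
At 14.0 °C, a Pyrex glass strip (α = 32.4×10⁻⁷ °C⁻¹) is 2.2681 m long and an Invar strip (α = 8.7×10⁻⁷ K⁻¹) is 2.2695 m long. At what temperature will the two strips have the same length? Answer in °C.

T = 274.5 °C

L₁(1 + α₁ΔT) = L₂(1 + α₂ΔT) ⇒ ΔT = (L₂ − L₁)/(α₁L₁ − α₂L₂)
L₂ − L₁ = 2.2695 − 2.2681 = 1.40×10⁻³ m
α₁L₁ − α₂L₂ = 32.4×10⁻⁷×2.2681 − 8.7×10⁻⁷×2.2695 = 5.374179×10⁻⁶ m/K
ΔT = 1.40×10⁻³ / 5.374179×10⁻⁶ = 260.505 K
T = 14.0 + 260.505 = 274.505 °C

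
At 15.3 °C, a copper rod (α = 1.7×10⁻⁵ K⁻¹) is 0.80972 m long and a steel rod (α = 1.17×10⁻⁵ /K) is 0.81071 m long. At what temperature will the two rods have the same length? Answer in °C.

T = 246.6 °C

Equal length when α₁L₁ΔT − α₂L₂ΔT = L₂ − L₁ = 9.90×10⁻⁴ m
α₁L₁ = 1.376524×10⁻⁵, α₂L₂ = 9.485307×10⁻⁶ → Δ(αL) = 4.279933×10⁻⁶ m/K
ΔT = 9.90×10⁻⁴ / 4.279933×10⁻⁶ = 231.312 K, so T = 15.3 + 231.312 = 246.612 °C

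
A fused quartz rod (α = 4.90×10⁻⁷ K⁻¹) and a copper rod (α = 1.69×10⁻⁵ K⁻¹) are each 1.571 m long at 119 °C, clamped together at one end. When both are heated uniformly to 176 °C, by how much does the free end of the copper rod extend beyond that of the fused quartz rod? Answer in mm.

ΔT = 57 K
fused quartz: ΔL = 4.90×10⁻⁷ × 1.571 m × 57 = 4.3878×10⁻⁵ m = 0.043878 mm
copper: ΔL = 1.69×10⁻⁵ × 1.571 m × 57 = 1.5133×10⁻³ m = 1.5133 mm
difference = 1.5133 − 0.043878 = 1.469422 mm

1.47 mm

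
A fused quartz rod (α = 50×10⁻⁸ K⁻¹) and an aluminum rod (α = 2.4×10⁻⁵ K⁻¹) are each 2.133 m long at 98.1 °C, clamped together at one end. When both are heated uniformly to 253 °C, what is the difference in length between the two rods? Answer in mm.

7.76 mm

ΔT = 154.9 K
fused quartz: ΔL = 50×10⁻⁸ × 2.133 m × 154.9 = 1.6520×10⁻⁴ m = 0.16520 mm
aluminum: ΔL = 2.4×10⁻⁵ × 2.133 m × 154.9 = 7.9296×10⁻³ m = 7.9296 mm
difference = 7.9296 − 0.16520 = 7.7644 mm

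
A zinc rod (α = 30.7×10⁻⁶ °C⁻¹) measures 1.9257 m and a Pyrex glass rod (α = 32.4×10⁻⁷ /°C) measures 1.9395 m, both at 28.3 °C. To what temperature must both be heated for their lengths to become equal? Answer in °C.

T = 289.5 °C

L₁(1 + α₁ΔT) = L₂(1 + α₂ΔT) ⇒ ΔT = (L₂ − L₁)/(α₁L₁ − α₂L₂)
L₂ − L₁ = 1.9395 − 1.9257 = 1.38×10⁻² m
α₁L₁ − α₂L₂ = 30.7×10⁻⁶×1.9257 − 32.4×10⁻⁷×1.9395 = 5.283501×10⁻⁵ m/K
ΔT = 1.38×10⁻² / 5.283501×10⁻⁵ = 261.190 K
T = 28.3 + 261.190 = 289.490 °C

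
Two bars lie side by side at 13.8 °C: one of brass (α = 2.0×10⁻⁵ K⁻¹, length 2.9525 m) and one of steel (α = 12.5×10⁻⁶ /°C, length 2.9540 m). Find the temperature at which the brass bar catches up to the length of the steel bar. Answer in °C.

T = 81.60 °C

L₁(1 + α₁ΔT) = L₂(1 + α₂ΔT) ⇒ ΔT = (L₂ − L₁)/(α₁L₁ − α₂L₂)
L₂ − L₁ = 2.9540 − 2.9525 = 1.50×10⁻³ m
α₁L₁ − α₂L₂ = 2.0×10⁻⁵×2.9525 − 12.5×10⁻⁶×2.9540 = 2.2125×10⁻⁵ m/K
ΔT = 1.50×10⁻³ / 2.2125×10⁻⁵ = 67.7966 K
T = 13.8 + 67.7966 = 81.5966 °C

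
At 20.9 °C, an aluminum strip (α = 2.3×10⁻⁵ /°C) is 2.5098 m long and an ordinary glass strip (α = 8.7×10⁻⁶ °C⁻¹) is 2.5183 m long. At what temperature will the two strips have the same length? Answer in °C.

L₁(1 + α₁ΔT) = L₂(1 + α₂ΔT) ⇒ ΔT = (L₂ − L₁)/(α₁L₁ − α₂L₂)
L₂ − L₁ = 2.5183 − 2.5098 = 8.50×10⁻³ m
α₁L₁ − α₂L₂ = 2.3×10⁻⁵×2.5098 − 8.7×10⁻⁶×2.5183 = 3.581619×10⁻⁵ m/K
ΔT = 8.50×10⁻³ / 3.581619×10⁻⁵ = 237.323 K
T = 20.9 + 237.323 = 258.223 °C

T = 258.2 °C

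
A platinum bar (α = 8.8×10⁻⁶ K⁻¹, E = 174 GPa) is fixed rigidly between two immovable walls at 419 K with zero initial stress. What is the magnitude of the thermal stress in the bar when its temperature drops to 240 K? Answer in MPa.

Fully constrained: the free strain ε = αΔT is blocked, so σ = Eε = EαΔT.
|ΔT| = 179 K
σ = 174×10⁹ × 8.8×10⁻⁶ × 179 = 2.74×10⁸ Pa

σ = 274 MPa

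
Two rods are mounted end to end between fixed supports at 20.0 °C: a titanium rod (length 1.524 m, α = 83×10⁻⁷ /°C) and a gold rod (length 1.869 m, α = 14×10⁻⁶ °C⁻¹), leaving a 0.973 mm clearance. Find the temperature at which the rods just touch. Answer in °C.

T = 45.1 °C

Gap closes when ΔL₁ + ΔL₂ = 0.973 mm = 9.73×10⁻⁴ m
(α₁L₁ + α₂L₂)ΔT = g
α₁L₁ + α₂L₂ = 83×10⁻⁷×1.524 + 14×10⁻⁶×1.869 = 3.88152×10⁻⁵ m/K
ΔT = 9.73×10⁻⁴ / 3.88152×10⁻⁵ = 25.067 K
T = 20.0 + 25.067 = 45.067 °C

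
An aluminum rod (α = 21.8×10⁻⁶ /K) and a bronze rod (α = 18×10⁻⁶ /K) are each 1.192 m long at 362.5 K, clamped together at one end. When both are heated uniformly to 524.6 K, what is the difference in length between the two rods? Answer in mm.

ΔT = 162.1 K
aluminum: ΔL = 21.8×10⁻⁶ × 1.192 m × 162.1 = 4.2123×10⁻³ m = 4.2123 mm
bronze: ΔL = 18×10⁻⁶ × 1.192 m × 162.1 = 3.4780×10⁻³ m = 3.4780 mm
difference = 4.2123 − 3.4780 = 0.7343 mm

0.734 mm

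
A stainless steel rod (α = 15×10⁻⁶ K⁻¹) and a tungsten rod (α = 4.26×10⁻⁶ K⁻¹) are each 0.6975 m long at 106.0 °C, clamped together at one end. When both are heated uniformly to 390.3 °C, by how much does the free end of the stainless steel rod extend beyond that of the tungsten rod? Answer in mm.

2.13 mm

ΔT = 284.3 K
stainless steel: ΔL = 15×10⁻⁶ × 0.6975 m × 284.3 = 2.9745×10⁻³ m = 2.9745 mm
tungsten: ΔL = 4.26×10⁻⁶ × 0.6975 m × 284.3 = 8.4475×10⁻⁴ m = 0.84475 mm
difference = 2.9745 − 0.84475 = 2.12975 mm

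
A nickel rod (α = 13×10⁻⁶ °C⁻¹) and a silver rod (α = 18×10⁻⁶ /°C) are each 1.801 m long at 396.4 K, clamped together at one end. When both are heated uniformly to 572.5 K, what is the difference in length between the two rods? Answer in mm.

ΔT = 176.1 K
nickel: ΔL = 13×10⁻⁶ × 1.801 m × 176.1 = 4.1230×10⁻³ m = 4.1230 mm
silver: ΔL = 18×10⁻⁶ × 1.801 m × 176.1 = 5.7088×10⁻³ m = 5.7088 mm
difference = 5.7088 − 4.1230 = 1.5858 mm

1.59 mm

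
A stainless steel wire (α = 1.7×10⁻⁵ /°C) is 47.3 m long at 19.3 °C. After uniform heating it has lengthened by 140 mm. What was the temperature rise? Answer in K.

ΔL = αL₀ΔT ⇒ ΔT = ΔL / (αL₀)
ΔT = 140×10⁻³ m / (1.7×10⁻⁵ × 47.3 m) = 174.11 K

ΔT = 174 K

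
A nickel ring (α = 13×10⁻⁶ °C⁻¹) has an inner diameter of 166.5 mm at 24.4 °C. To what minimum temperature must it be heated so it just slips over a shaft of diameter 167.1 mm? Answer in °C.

Required Δd = 167.1 − 166.5 = 0.6 mm
Δd = αd₀ΔT ⇒ ΔT = Δd/(αd₀) = 0.6 / (13×10⁻⁶ × 166.5) = 277.20 K
T_min = 24.4 + 277.20 = 301.60 °C

T = 302 °C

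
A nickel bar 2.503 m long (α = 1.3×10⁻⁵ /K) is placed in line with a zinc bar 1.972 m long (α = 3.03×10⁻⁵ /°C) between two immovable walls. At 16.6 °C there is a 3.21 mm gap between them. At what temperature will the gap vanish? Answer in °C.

Gap closes when ΔL₁ + ΔL₂ = 3.21 mm = 3.21×10⁻³ m
(α₁L₁ + α₂L₂)ΔT = g
α₁L₁ + α₂L₂ = 1.3×10⁻⁵×2.503 + 3.03×10⁻⁵×1.972 = 9.22906×10⁻⁵ m/K
ΔT = 3.21×10⁻³ / 9.22906×10⁻⁵ = 34.781 K
T = 16.6 + 34.781 = 51.381 °C

T = 51.4 °C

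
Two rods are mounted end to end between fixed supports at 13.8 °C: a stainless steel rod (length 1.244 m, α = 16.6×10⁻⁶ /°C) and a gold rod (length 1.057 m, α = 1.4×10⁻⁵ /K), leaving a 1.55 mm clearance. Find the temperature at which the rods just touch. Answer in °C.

α₁L₁ = 2.06504×10⁻⁵ m/K, α₂L₂ = 1.4798×10⁻⁵ m/K → total 3.54484×10⁻⁵ m/K
ΔT = g/(α₁L₁+α₂L₂) = 1.55×10⁻³ / 3.54484×10⁻⁵ = 43.726 K
T = 13.8 + 43.726 = 57.526 °C

T = 57.5 °C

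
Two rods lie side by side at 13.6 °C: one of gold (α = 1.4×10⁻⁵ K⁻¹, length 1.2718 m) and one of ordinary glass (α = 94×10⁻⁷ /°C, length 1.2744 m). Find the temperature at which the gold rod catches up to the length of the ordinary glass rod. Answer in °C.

T = 459.9 °C

L₁(1 + α₁ΔT) = L₂(1 + α₂ΔT) ⇒ ΔT = (L₂ − L₁)/(α₁L₁ − α₂L₂)
L₂ − L₁ = 1.2744 − 1.2718 = 2.60×10⁻³ m
α₁L₁ − α₂L₂ = 1.4×10⁻⁵×1.2718 − 94×10⁻⁷×1.2744 = 5.82584×10⁻⁶ m/K
ΔT = 2.60×10⁻³ / 5.82584×10⁻⁶ = 446.288 K
T = 13.6 + 446.288 = 459.888 °C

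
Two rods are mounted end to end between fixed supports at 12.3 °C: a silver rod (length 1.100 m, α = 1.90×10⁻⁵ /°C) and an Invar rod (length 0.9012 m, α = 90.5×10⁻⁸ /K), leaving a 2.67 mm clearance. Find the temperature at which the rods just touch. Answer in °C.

α₁L₁ = 2.090×10⁻⁵ m/K, α₂L₂ = 8.15586×10⁻⁷ m/K → total 2.1715586×10⁻⁵ m/K
ΔT = g/(α₁L₁+α₂L₂) = 2.67×10⁻³ / 2.1715586×10⁻⁵ = 122.95 K
T = 12.3 + 122.95 = 135.25 °C

T = 135 °C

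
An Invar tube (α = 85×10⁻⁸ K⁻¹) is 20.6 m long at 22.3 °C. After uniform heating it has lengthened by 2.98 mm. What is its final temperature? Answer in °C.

T = 192 °C

ΔL = αL₀ΔT ⇒ ΔT = ΔL / (αL₀)
ΔT = 2.98×10⁻³ m / (85×10⁻⁸ × 20.6 m) = 170.19 K
T = 22.3 + 170.19 = 192.49 °C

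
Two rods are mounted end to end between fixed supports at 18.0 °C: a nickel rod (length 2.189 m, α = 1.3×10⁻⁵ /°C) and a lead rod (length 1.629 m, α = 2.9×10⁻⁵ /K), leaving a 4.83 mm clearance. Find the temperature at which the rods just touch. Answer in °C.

Gap closes when ΔL₁ + ΔL₂ = 4.83 mm = 4.83×10⁻³ m
(α₁L₁ + α₂L₂)ΔT = g
α₁L₁ + α₂L₂ = 1.3×10⁻⁵×2.189 + 2.9×10⁻⁵×1.629 = 7.5698×10⁻⁵ m/K
ΔT = 4.83×10⁻³ / 7.5698×10⁻⁵ = 63.806 K
T = 18.0 + 63.806 = 81.806 °C

T = 81.8 °C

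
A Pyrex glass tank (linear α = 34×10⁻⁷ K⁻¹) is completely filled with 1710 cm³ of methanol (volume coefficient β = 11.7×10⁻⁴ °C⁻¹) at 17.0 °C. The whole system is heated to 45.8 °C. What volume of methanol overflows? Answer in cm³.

57.1 cm³

The tank also expands: β_container ≈ 3α = 1.02×10⁻⁵ /K
Net overflow = V₀(β_liq − 3α_cont)ΔT
β − 3α = 1.17×10⁻³ − 1.02×10⁻⁵ = 1.1598×10⁻³ /K; ΔT = 28.8 K
ΔV = 1710 × 1.1598×10⁻³ × 28.8 = 57.1 cm³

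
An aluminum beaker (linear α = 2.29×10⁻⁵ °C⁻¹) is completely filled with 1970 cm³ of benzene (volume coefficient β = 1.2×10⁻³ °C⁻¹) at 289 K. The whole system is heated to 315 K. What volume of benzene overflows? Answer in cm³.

57.9 cm³

The beaker also expands: β_container ≈ 3α = 6.87×10⁻⁵ /K
Net overflow = V₀(β_liq − 3α_cont)ΔT
β − 3α = 1.20×10⁻³ − 6.87×10⁻⁵ = 1.1313×10⁻³ /K; ΔT = 26 K
ΔV = 1970 × 1.1313×10⁻³ × 26 = 57.9 cm³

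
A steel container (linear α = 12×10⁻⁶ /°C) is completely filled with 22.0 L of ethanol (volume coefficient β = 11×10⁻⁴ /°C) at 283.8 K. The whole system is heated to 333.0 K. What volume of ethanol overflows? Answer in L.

The container also expands: β_container ≈ 3α = 3.6×10⁻⁵ /K
Net overflow = V₀(β_liq − 3α_cont)ΔT
β − 3α = 1.10×10⁻³ − 3.6×10⁻⁵ = 1.064×10⁻³ /K; ΔT = 49.2 K
ΔV = 22.0 × 1.064×10⁻³ × 49.2 = 1.15 L

1.15 L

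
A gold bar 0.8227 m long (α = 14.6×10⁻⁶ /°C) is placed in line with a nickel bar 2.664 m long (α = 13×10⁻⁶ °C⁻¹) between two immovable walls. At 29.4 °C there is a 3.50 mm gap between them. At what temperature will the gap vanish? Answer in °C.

Gap closes when ΔL₁ + ΔL₂ = 3.50 mm = 3.50×10⁻³ m
(α₁L₁ + α₂L₂)ΔT = g
α₁L₁ + α₂L₂ = 14.6×10⁻⁶×0.8227 + 13×10⁻⁶×2.664 = 4.664342×10⁻⁵ m/K
ΔT = 3.50×10⁻³ / 4.664342×10⁻⁵ = 75.04 K
T = 29.4 + 75.04 = 104.44 °C

T = 104 °C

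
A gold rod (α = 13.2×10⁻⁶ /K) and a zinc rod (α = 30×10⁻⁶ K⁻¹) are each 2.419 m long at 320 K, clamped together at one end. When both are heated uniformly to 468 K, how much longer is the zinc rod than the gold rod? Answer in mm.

6.01 mm

ΔT = 148 K
gold: ΔL = 13.2×10⁻⁶ × 2.419 m × 148 = 4.7258×10⁻³ m = 4.7258 mm
zinc: ΔL = 30×10⁻⁶ × 2.419 m × 148 = 1.0740×10⁻² m = 10.740 mm
difference = 10.740 − 4.7258 = 6.0142 mm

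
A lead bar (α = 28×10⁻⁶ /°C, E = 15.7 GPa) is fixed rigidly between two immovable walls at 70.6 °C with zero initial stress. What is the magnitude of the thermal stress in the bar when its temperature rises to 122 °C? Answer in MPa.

Fully constrained: the free strain ε = αΔT is blocked, so σ = Eε = EαΔT.
|ΔT| = 51.4 K
σ = 15.7×10⁹ × 28×10⁻⁶ × 51.4 = 2.26×10⁷ Pa

σ = 22.6 MPa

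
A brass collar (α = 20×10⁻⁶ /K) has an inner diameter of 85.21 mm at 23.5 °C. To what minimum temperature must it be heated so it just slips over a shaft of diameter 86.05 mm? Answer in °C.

Required Δd = 86.05 − 85.21 = 0.84 mm
Δd = αd₀ΔT ⇒ ΔT = Δd/(αd₀) = 0.84 / (20×10⁻⁶ × 85.21) = 492.90 K
T_min = 23.5 + 492.90 = 516.40 °C

T = 516 °C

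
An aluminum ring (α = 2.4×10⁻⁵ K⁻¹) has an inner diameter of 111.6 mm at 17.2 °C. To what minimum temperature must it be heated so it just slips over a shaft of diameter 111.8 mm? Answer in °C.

T = 91.9 °C

Required Δd = 111.8 − 111.6 = 0.2 mm
Δd = αd₀ΔT ⇒ ΔT = Δd/(αd₀) = 0.2 / (2.4×10⁻⁵ × 111.6) = 74.671 K
T_min = 17.2 + 74.671 = 91.871 °C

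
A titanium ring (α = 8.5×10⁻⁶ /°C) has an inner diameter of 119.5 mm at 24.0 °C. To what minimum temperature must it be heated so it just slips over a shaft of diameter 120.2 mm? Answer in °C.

Required Δd = 120.2 − 119.5 = 0.7 mm
Δd = αd₀ΔT ⇒ ΔT = Δd/(αd₀) = 0.7 / (8.5×10⁻⁶ × 119.5) = 689.15 K
T_min = 24.0 + 689.15 = 713.15 °C

T = 713 °C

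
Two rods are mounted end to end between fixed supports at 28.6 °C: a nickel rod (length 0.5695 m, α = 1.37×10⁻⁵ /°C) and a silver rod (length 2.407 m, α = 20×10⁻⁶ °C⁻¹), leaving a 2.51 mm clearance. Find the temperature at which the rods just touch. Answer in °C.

T = 73.5 °C

Gap closes when ΔL₁ + ΔL₂ = 2.51 mm = 2.51×10⁻³ m
(α₁L₁ + α₂L₂)ΔT = g
α₁L₁ + α₂L₂ = 1.37×10⁻⁵×0.5695 + 20×10⁻⁶×2.407 = 5.594215×10⁻⁵ m/K
ΔT = 2.51×10⁻³ / 5.594215×10⁻⁵ = 44.868 K
T = 28.6 + 44.868 = 73.468 °C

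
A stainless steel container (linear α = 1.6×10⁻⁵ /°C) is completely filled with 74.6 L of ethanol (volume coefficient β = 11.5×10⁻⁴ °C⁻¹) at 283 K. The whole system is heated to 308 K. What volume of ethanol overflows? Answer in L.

2.06 L

The container also expands: β_container ≈ 3α = 4.8×10⁻⁵ /K
Net overflow = V₀(β_liq − 3α_cont)ΔT
β − 3α = 1.15×10⁻³ − 4.8×10⁻⁵ = 1.102×10⁻³ /K; ΔT = 25 K
ΔV = 74.6 × 1.102×10⁻³ × 25 = 2.06 L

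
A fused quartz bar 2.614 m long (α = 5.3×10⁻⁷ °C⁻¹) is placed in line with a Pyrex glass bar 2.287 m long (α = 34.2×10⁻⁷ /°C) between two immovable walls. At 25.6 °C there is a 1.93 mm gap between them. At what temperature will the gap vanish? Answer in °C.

T = 235 °C

Gap closes when ΔL₁ + ΔL₂ = 1.93 mm = 1.93×10⁻³ m
(α₁L₁ + α₂L₂)ΔT = g
α₁L₁ + α₂L₂ = 5.3×10⁻⁷×2.614 + 34.2×10⁻⁷×2.287 = 9.20696×10⁻⁶ m/K
ΔT = 1.93×10⁻³ / 9.20696×10⁻⁶ = 209.62 K
T = 25.6 + 209.62 = 235.22 °C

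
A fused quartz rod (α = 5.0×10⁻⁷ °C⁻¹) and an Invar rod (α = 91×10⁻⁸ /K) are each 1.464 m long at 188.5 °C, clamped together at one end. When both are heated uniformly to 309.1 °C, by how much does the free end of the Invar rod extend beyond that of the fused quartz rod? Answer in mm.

0.0724 mm

ΔT = 120.6 K
fused quartz: ΔL = 5.0×10⁻⁷ × 1.464 m × 120.6 = 8.8279×10⁻⁵ m = 0.088279 mm
Invar: ΔL = 91×10⁻⁸ × 1.464 m × 120.6 = 1.6067×10⁻⁴ m = 0.16067 mm
difference = 0.16067 − 0.088279 = 0.072391 mm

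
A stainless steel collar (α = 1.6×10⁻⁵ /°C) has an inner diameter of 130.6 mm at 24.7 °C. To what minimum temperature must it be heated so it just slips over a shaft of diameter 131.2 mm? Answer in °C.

T = 312 °C

Required Δd = 131.2 − 130.6 = 0.6 mm
Δd = αd₀ΔT ⇒ ΔT = Δd/(αd₀) = 0.6 / (1.6×10⁻⁵ × 130.6) = 287.14 K
T_min = 24.7 + 287.14 = 311.84 °C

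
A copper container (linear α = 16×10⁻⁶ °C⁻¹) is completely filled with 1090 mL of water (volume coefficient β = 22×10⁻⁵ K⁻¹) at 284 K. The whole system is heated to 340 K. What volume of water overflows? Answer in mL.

The container also expands: β_container ≈ 3α = 4.8×10⁻⁵ /K
Net overflow = V₀(β_liq − 3α_cont)ΔT
β − 3α = 2.20×10⁻⁴ − 4.8×10⁻⁵ = 1.72×10⁻⁴ /K; ΔT = 56 K
ΔV = 1090 × 1.72×10⁻⁴ × 56 = 10.5 mL

10.5 mL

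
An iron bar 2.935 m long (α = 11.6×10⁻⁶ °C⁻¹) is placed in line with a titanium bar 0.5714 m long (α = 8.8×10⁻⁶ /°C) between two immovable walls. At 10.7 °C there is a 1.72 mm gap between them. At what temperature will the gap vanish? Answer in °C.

Gap closes when ΔL₁ + ΔL₂ = 1.72 mm = 1.72×10⁻³ m
(α₁L₁ + α₂L₂)ΔT = g
α₁L₁ + α₂L₂ = 11.6×10⁻⁶×2.935 + 8.8×10⁻⁶×0.5714 = 3.907432×10⁻⁵ m/K
ΔT = 1.72×10⁻³ / 3.907432×10⁻⁵ = 44.019 K
T = 10.7 + 44.019 = 54.719 °C

T = 54.7 °C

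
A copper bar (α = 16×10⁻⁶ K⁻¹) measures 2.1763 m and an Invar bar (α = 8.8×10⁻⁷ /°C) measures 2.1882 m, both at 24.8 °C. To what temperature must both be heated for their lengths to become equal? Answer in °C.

T = 386.6 °C

Equal length when α₁L₁ΔT − α₂L₂ΔT = L₂ − L₁ = 1.19×10⁻² m
α₁L₁ = 3.48208×10⁻⁵, α₂L₂ = 1.925616×10⁻⁶ → Δ(αL) = 3.2895184×10⁻⁵ m/K
ΔT = 1.19×10⁻² / 3.2895184×10⁻⁵ = 361.755 K, so T = 24.8 + 361.755 = 386.555 °C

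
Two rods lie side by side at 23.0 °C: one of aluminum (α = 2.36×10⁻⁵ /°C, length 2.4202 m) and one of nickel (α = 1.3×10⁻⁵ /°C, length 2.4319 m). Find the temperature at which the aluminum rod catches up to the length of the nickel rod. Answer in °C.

Equal length when α₁L₁ΔT − α₂L₂ΔT = L₂ − L₁ = 1.17×10⁻² m
α₁L₁ = 5.711672×10⁻⁵, α₂L₂ = 3.16147×10⁻⁵ → Δ(αL) = 2.550202×10⁻⁵ m/K
ΔT = 1.17×10⁻² / 2.550202×10⁻⁵ = 458.787 K, so T = 23.0 + 458.787 = 481.787 °C

T = 481.8 °C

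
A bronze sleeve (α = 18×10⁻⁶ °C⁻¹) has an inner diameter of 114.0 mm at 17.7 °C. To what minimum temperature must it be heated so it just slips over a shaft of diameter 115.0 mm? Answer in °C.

T = 505 °C

Required Δd = 115.0 − 114.0 = 1.0 mm
Δd = αd₀ΔT ⇒ ΔT = Δd/(αd₀) = 1.0 / (18×10⁻⁶ × 114.0) = 487.33 K
T_min = 17.7 + 487.33 = 505.03 °C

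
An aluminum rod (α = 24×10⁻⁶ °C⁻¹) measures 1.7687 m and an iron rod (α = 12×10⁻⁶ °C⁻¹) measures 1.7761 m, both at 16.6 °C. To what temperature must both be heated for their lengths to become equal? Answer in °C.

Equal length when α₁L₁ΔT − α₂L₂ΔT = L₂ − L₁ = 7.40×10⁻³ m
α₁L₁ = 4.24488×10⁻⁵, α₂L₂ = 2.13132×10⁻⁵ → Δ(αL) = 2.11356×10⁻⁵ m/K
ΔT = 7.40×10⁻³ / 2.11356×10⁻⁵ = 350.120 K, so T = 16.6 + 350.120 = 366.720 °C

T = 366.7 °C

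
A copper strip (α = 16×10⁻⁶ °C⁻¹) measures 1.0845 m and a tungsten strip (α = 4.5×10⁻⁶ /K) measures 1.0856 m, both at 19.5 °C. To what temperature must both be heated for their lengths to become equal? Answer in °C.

T = 107.7 °C

Equal length when α₁L₁ΔT − α₂L₂ΔT = L₂ − L₁ = 1.10×10⁻³ m
α₁L₁ = 1.7352×10⁻⁵, α₂L₂ = 4.8852×10⁻⁶ → Δ(αL) = 1.24668×10⁻⁵ m/K
ΔT = 1.10×10⁻³ / 1.24668×10⁻⁵ = 88.234 K, so T = 19.5 + 88.234 = 107.734 °C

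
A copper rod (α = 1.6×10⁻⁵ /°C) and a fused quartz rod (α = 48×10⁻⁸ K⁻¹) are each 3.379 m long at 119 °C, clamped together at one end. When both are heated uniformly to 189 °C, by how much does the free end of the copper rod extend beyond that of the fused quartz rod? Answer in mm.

3.67 mm

ΔT = 70 K
copper: ΔL = 1.6×10⁻⁵ × 3.379 m × 70 = 3.7845×10⁻³ m = 3.7845 mm
fused quartz: ΔL = 48×10⁻⁸ × 3.379 m × 70 = 1.1353×10⁻⁴ m = 0.11353 mm
difference = 3.7845 − 0.11353 = 3.67097 mm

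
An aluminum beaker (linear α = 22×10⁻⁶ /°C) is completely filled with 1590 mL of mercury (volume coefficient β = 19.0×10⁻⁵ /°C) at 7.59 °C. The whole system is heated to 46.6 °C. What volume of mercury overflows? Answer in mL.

The beaker also expands: β_container ≈ 3α = 6.6×10⁻⁵ /K
Net overflow = V₀(β_liq − 3α_cont)ΔT
β − 3α = 1.90×10⁻⁴ − 6.6×10⁻⁵ = 1.24×10⁻⁴ /K; ΔT = 39.01 K
ΔV = 1590 × 1.24×10⁻⁴ × 39.01 = 7.69 mL

7.69 mL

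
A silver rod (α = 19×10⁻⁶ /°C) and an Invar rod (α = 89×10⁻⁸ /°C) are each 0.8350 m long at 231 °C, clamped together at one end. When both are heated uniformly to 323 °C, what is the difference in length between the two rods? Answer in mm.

1.39 mm

ΔT = 92 K
silver: ΔL = 19×10⁻⁶ × 0.8350 m × 92 = 1.4596×10⁻³ m = 1.4596 mm
Invar: ΔL = 89×10⁻⁸ × 0.8350 m × 92 = 6.8370×10⁻⁵ m = 0.068370 mm
difference = 1.4596 − 0.068370 = 1.39123 mm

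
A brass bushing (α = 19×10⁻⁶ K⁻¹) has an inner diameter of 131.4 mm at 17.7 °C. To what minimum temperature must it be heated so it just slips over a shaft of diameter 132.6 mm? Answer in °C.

Required Δd = 132.6 − 131.4 = 1.2 mm
Δd = αd₀ΔT ⇒ ΔT = Δd/(αd₀) = 1.2 / (19×10⁻⁶ × 131.4) = 480.65 K
T_min = 17.7 + 480.65 = 498.35 °C

T = 498 °C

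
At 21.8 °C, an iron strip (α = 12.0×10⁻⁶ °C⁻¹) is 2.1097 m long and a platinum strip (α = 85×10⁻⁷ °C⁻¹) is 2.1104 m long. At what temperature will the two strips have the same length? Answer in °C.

L₁(1 + α₁ΔT) = L₂(1 + α₂ΔT) ⇒ ΔT = (L₂ − L₁)/(α₁L₁ − α₂L₂)
L₂ − L₁ = 2.1104 − 2.1097 = 7.00×10⁻⁴ m
α₁L₁ − α₂L₂ = 12.0×10⁻⁶×2.1097 − 85×10⁻⁷×2.1104 = 7.378×10⁻⁶ m/K
ΔT = 7.00×10⁻⁴ / 7.378×10⁻⁶ = 94.877 K
T = 21.8 + 94.877 = 116.677 °C

T = 116.7 °C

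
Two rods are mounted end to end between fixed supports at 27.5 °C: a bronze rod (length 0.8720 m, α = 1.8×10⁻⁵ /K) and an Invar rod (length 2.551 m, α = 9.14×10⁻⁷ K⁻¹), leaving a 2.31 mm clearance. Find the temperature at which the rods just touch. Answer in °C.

Gap closes when ΔL₁ + ΔL₂ = 2.31 mm = 2.31×10⁻³ m
(α₁L₁ + α₂L₂)ΔT = g
α₁L₁ + α₂L₂ = 1.8×10⁻⁵×0.8720 + 9.14×10⁻⁷×2.551 = 1.8027614×10⁻⁵ m/K
ΔT = 2.31×10⁻³ / 1.8027614×10⁻⁵ = 128.14 K
T = 27.5 + 128.14 = 155.64 °C

T = 156 °C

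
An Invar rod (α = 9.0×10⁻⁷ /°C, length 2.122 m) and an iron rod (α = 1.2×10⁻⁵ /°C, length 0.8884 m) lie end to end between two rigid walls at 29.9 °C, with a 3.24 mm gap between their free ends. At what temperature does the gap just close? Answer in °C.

α₁L₁ = 1.9098×10⁻⁶ m/K, α₂L₂ = 1.06608×10⁻⁵ m/K → total 1.25706×10⁻⁵ m/K
ΔT = g/(α₁L₁+α₂L₂) = 3.24×10⁻³ / 1.25706×10⁻⁵ = 257.74 K
T = 29.9 + 257.74 = 287.64 °C

T = 288 °C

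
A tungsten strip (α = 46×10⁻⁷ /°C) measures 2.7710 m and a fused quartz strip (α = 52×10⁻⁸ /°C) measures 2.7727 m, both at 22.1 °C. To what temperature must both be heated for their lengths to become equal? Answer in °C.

T = 172.5 °C

Equal length when α₁L₁ΔT − α₂L₂ΔT = L₂ − L₁ = 1.70×10⁻³ m
α₁L₁ = 1.27466×10⁻⁵, α₂L₂ = 1.441804×10⁻⁶ → Δ(αL) = 1.1304796×10⁻⁵ m/K
ΔT = 1.70×10⁻³ / 1.1304796×10⁻⁵ = 150.379 K, so T = 22.1 + 150.379 = 172.479 °C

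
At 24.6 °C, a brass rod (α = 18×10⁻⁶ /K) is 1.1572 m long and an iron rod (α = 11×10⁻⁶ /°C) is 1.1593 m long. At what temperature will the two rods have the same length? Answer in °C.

T = 284.6 °C

L₁(1 + α₁ΔT) = L₂(1 + α₂ΔT) ⇒ ΔT = (L₂ − L₁)/(α₁L₁ − α₂L₂)
L₂ − L₁ = 1.1593 − 1.1572 = 2.10×10⁻³ m
α₁L₁ − α₂L₂ = 18×10⁻⁶×1.1572 − 11×10⁻⁶×1.1593 = 8.0773×10⁻⁶ m/K
ΔT = 2.10×10⁻³ / 8.0773×10⁻⁶ = 259.988 K
T = 24.6 + 259.988 = 284.588 °C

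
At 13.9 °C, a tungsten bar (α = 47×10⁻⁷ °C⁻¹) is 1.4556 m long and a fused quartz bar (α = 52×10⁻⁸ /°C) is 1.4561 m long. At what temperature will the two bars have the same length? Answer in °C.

Equal length when α₁L₁ΔT − α₂L₂ΔT = L₂ − L₁ = 5.00×10⁻⁴ m
α₁L₁ = 6.84132×10⁻⁶, α₂L₂ = 7.57172×10⁻⁷ → Δ(αL) = 6.084148×10⁻⁶ m/K
ΔT = 5.00×10⁻⁴ / 6.084148×10⁻⁶ = 82.1808 K, so T = 13.9 + 82.1808 = 96.0808 °C

T = 96.08 °C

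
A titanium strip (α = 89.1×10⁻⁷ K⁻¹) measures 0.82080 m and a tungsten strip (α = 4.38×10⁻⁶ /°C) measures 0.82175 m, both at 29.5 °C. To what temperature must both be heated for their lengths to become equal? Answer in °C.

T = 285.3 °C

L₁(1 + α₁ΔT) = L₂(1 + α₂ΔT) ⇒ ΔT = (L₂ − L₁)/(α₁L₁ − α₂L₂)
L₂ − L₁ = 0.82175 − 0.82080 = 9.50×10⁻⁴ m
α₁L₁ − α₂L₂ = 89.1×10⁻⁷×0.82080 − 4.38×10⁻⁶×0.82175 = 3.714063×10⁻⁶ m/K
ΔT = 9.50×10⁻⁴ / 3.714063×10⁻⁶ = 255.785 K
T = 29.5 + 255.785 = 285.285 °C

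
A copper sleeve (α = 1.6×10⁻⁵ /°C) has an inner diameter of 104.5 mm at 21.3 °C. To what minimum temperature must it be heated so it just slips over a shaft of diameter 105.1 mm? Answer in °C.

Required Δd = 105.1 − 104.5 = 0.6 mm
Δd = αd₀ΔT ⇒ ΔT = Δd/(αd₀) = 0.6 / (1.6×10⁻⁵ × 104.5) = 358.85 K
T_min = 21.3 + 358.85 = 380.15 °C

T = 380 °C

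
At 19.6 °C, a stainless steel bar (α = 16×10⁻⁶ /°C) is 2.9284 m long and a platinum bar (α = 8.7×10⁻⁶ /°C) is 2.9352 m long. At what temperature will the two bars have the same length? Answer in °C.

T = 338.6 °C

Equal length when α₁L₁ΔT − α₂L₂ΔT = L₂ − L₁ = 6.80×10⁻³ m
α₁L₁ = 4.68544×10⁻⁵, α₂L₂ = 2.553624×10⁻⁵ → Δ(αL) = 2.131816×10⁻⁵ m/K
ΔT = 6.80×10⁻³ / 2.131816×10⁻⁵ = 318.977 K, so T = 19.6 + 318.977 = 338.577 °C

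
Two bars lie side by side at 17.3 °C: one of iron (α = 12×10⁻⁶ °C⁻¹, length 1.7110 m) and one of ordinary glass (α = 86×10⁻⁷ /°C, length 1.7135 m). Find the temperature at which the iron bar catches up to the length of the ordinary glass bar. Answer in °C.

T = 448.6 °C

L₁(1 + α₁ΔT) = L₂(1 + α₂ΔT) ⇒ ΔT = (L₂ − L₁)/(α₁L₁ − α₂L₂)
L₂ − L₁ = 1.7135 − 1.7110 = 2.50×10⁻³ m
α₁L₁ − α₂L₂ = 12×10⁻⁶×1.7110 − 86×10⁻⁷×1.7135 = 5.7959×10⁻⁶ m/K
ΔT = 2.50×10⁻³ / 5.7959×10⁻⁶ = 431.339 K
T = 17.3 + 431.339 = 448.639 °C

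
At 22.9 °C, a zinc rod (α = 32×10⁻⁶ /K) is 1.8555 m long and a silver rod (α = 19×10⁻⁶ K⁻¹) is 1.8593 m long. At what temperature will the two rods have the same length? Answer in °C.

L₁(1 + α₁ΔT) = L₂(1 + α₂ΔT) ⇒ ΔT = (L₂ − L₁)/(α₁L₁ − α₂L₂)
L₂ − L₁ = 1.8593 − 1.8555 = 3.80×10⁻³ m
α₁L₁ − α₂L₂ = 32×10⁻⁶×1.8555 − 19×10⁻⁶×1.8593 = 2.40493×10⁻⁵ m/K
ΔT = 3.80×10⁻³ / 2.40493×10⁻⁵ = 158.009 K
T = 22.9 + 158.009 = 180.909 °C

T = 180.9 °C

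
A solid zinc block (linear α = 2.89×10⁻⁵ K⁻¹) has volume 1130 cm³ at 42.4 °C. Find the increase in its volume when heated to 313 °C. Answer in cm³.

Isotropic solid: β ≈ 3α = 8.7×10⁻⁵ /K; ΔT = 270.6 K
ΔV = 3αV₀ΔT = 3(2.89×10⁻⁵)(1130)(270.6) = 26.5 cm³

ΔV = 26.5 cm³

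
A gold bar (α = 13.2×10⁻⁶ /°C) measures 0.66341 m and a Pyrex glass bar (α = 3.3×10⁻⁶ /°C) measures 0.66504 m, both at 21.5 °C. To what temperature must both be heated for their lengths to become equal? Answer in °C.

L₁(1 + α₁ΔT) = L₂(1 + α₂ΔT) ⇒ ΔT = (L₂ − L₁)/(α₁L₁ − α₂L₂)
L₂ − L₁ = 0.66504 − 0.66341 = 1.63×10⁻³ m
α₁L₁ − α₂L₂ = 13.2×10⁻⁶×0.66341 − 3.3×10⁻⁶×0.66504 = 6.56238×10⁻⁶ m/K
ΔT = 1.63×10⁻³ / 6.56238×10⁻⁶ = 248.385 K
T = 21.5 + 248.385 = 269.885 °C

T = 269.9 °C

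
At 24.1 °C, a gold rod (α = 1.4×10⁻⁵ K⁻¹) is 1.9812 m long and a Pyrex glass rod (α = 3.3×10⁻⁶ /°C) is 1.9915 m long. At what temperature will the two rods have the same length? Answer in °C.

Equal length when α₁L₁ΔT − α₂L₂ΔT = L₂ − L₁ = 1.03×10⁻² m
α₁L₁ = 2.77368×10⁻⁵, α₂L₂ = 6.57195×10⁻⁶ → Δ(αL) = 2.116485×10⁻⁵ m/K
ΔT = 1.03×10⁻² / 2.116485×10⁻⁵ = 486.656 K, so T = 24.1 + 486.656 = 510.756 °C

T = 510.8 °C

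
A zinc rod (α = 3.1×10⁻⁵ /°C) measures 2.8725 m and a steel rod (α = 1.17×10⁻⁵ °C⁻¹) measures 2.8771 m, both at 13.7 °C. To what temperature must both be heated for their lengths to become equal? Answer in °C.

Equal length when α₁L₁ΔT − α₂L₂ΔT = L₂ − L₁ = 4.60×10⁻³ m
α₁L₁ = 8.90475×10⁻⁵, α₂L₂ = 3.366207×10⁻⁵ → Δ(αL) = 5.538543×10⁻⁵ m/K
ΔT = 4.60×10⁻³ / 5.538543×10⁻⁵ = 83.0543 K, so T = 13.7 + 83.0543 = 96.7543 °C

T = 96.75 °C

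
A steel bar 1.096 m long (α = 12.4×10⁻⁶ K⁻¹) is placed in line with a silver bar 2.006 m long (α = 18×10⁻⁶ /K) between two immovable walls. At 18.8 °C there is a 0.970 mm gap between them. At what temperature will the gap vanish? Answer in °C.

Gap closes when ΔL₁ + ΔL₂ = 0.970 mm = 9.70×10⁻⁴ m
(α₁L₁ + α₂L₂)ΔT = g
α₁L₁ + α₂L₂ = 12.4×10⁻⁶×1.096 + 18×10⁻⁶×2.006 = 4.96984×10⁻⁵ m/K
ΔT = 9.70×10⁻⁴ / 4.96984×10⁻⁵ = 19.518 K
T = 18.8 + 19.518 = 38.318 °C

T = 38.3 °C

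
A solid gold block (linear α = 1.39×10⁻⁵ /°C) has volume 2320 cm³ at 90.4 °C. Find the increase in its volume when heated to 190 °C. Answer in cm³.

ΔV = 9.64 cm³

Isotropic solid: β ≈ 3α = 4.2×10⁻⁵ /K; ΔT = 99.6 K
ΔV = 3αV₀ΔT = 3(1.39×10⁻⁵)(2320)(99.6) = 9.64 cm³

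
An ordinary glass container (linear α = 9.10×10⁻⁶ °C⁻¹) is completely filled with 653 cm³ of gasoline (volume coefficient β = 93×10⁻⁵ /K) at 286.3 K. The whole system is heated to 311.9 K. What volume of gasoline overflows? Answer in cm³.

The container also expands: β_container ≈ 3α = 2.73×10⁻⁵ /K
Net overflow = V₀(β_liq − 3α_cont)ΔT
β − 3α = 9.30×10⁻⁴ − 2.73×10⁻⁵ = 9.027×10⁻⁴ /K; ΔT = 25.6 K
ΔV = 653 × 9.027×10⁻⁴ × 25.6 = 15.1 cm³

15.1 cm³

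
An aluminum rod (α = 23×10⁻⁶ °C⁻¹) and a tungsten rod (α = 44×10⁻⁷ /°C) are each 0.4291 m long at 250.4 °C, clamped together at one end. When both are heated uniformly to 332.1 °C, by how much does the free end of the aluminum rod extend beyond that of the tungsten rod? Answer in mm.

ΔT = 81.7 K
aluminum: ΔL = 23×10⁻⁶ × 0.4291 m × 81.7 = 8.0632×10⁻⁴ m = 0.80632 mm
tungsten: ΔL = 44×10⁻⁷ × 0.4291 m × 81.7 = 1.5425×10⁻⁴ m = 0.15425 mm
difference = 0.80632 − 0.15425 = 0.65207 mm

0.652 mm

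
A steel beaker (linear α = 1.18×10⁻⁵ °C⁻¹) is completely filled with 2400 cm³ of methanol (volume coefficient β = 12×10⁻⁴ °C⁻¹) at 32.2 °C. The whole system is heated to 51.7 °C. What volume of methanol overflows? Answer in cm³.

The beaker also expands: β_container ≈ 3α = 3.54×10⁻⁵ /K
Net overflow = V₀(β_liq − 3α_cont)ΔT
β − 3α = 1.20×10⁻³ − 3.54×10⁻⁵ = 1.1646×10⁻³ /K; ΔT = 19.5 K
ΔV = 2400 × 1.1646×10⁻³ × 19.5 = 54.5 cm³

54.5 cm³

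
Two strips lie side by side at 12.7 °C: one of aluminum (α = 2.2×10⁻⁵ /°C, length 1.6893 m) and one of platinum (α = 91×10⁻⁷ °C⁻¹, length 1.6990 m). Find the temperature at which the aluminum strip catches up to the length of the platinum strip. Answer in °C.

T = 459.6 °C

L₁(1 + α₁ΔT) = L₂(1 + α₂ΔT) ⇒ ΔT = (L₂ − L₁)/(α₁L₁ − α₂L₂)
L₂ − L₁ = 1.6990 − 1.6893 = 9.70×10⁻³ m
α₁L₁ − α₂L₂ = 2.2×10⁻⁵×1.6893 − 91×10⁻⁷×1.6990 = 2.17037×10⁻⁵ m/K
ΔT = 9.70×10⁻³ / 2.17037×10⁻⁵ = 446.928 K
T = 12.7 + 446.928 = 459.628 °C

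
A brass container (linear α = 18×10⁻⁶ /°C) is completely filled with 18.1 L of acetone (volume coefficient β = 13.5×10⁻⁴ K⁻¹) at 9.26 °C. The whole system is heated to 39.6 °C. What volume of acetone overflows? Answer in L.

0.712 L

The container also expands: β_container ≈ 3α = 5.4×10⁻⁵ /K
Net overflow = V₀(β_liq − 3α_cont)ΔT
β − 3α = 1.35×10⁻³ − 5.4×10⁻⁵ = 1.296×10⁻³ /K; ΔT = 30.34 K
ΔV = 18.1 × 1.296×10⁻³ × 30.34 = 0.712 L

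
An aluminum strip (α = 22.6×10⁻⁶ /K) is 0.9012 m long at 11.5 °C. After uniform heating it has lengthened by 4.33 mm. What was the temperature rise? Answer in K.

ΔL = αL₀ΔT ⇒ ΔT = ΔL / (αL₀)
ΔT = 4.33×10⁻³ m / (22.6×10⁻⁶ × 0.9012 m) = 212.60 K

ΔT = 213 K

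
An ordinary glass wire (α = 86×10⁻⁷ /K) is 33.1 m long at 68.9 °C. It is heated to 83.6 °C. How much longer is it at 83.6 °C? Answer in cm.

ΔL = 0.418 cm

|ΔT| = |83.6 − 68.9| = 14.7 K
ΔL = αL₀ΔT = (86×10⁻⁷)(33.1)(14.7) = 4.18×10⁻³ m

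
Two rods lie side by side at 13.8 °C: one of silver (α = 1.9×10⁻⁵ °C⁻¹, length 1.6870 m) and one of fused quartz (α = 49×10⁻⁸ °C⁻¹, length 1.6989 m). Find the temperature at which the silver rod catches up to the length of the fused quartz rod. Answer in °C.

Equal length when α₁L₁ΔT − α₂L₂ΔT = L₂ − L₁ = 1.19×10⁻² m
α₁L₁ = 3.2053×10⁻⁵, α₂L₂ = 8.32461×10⁻⁷ → Δ(αL) = 3.1220539×10⁻⁵ m/K
ΔT = 1.19×10⁻² / 3.1220539×10⁻⁵ = 381.159 K, so T = 13.8 + 381.159 = 394.959 °C

T = 395.0 °C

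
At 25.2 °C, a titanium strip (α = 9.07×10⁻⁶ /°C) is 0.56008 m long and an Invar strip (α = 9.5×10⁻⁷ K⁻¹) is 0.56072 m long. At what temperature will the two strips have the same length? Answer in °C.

T = 165.9 °C

Equal length when α₁L₁ΔT − α₂L₂ΔT = L₂ − L₁ = 6.40×10⁻⁴ m
α₁L₁ = 5.0799256×10⁻⁶, α₂L₂ = 5.32684×10⁻⁷ → Δ(αL) = 4.5472416×10⁻⁶ m/K
ΔT = 6.40×10⁻⁴ / 4.5472416×10⁻⁶ = 140.745 K, so T = 25.2 + 140.745 = 165.945 °C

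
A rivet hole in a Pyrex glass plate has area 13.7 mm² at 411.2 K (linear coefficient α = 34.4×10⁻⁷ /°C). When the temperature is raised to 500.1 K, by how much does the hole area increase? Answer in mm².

ΔA = 0.00838 mm²

Area coefficient ≈ 2α; |ΔT| = 88.9 K
ΔA = 2αA₀ΔT = 2(34.4×10⁻⁷)(13.7)(88.9) = 8.38×10⁻³ mm²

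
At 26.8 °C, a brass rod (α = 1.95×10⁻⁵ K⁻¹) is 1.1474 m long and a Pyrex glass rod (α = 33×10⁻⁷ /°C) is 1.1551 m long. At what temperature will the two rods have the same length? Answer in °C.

Equal length when α₁L₁ΔT − α₂L₂ΔT = L₂ − L₁ = 7.70×10⁻³ m
α₁L₁ = 2.23743×10⁻⁵, α₂L₂ = 3.81183×10⁻⁶ → Δ(αL) = 1.856247×10⁻⁵ m/K
ΔT = 7.70×10⁻³ / 1.856247×10⁻⁵ = 414.815 K, so T = 26.8 + 414.815 = 441.615 °C

T = 441.6 °C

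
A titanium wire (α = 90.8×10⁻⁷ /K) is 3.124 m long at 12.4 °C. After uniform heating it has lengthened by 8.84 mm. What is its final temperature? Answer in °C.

T = 324 °C

ΔL = αL₀ΔT ⇒ ΔT = ΔL / (αL₀)
ΔT = 8.84×10⁻³ m / (90.8×10⁻⁷ × 3.124 m) = 311.64 K
T = 12.4 + 311.64 = 324.04 °C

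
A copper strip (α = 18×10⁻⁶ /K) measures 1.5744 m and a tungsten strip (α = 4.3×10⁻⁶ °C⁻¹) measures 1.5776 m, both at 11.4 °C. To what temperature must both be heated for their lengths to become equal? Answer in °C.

Equal length when α₁L₁ΔT − α₂L₂ΔT = L₂ − L₁ = 3.20×10⁻³ m
α₁L₁ = 2.83392×10⁻⁵, α₂L₂ = 6.78368×10⁻⁶ → Δ(αL) = 2.155552×10⁻⁵ m/K
ΔT = 3.20×10⁻³ / 2.155552×10⁻⁵ = 148.454 K, so T = 11.4 + 148.454 = 159.854 °C

T = 159.9 °C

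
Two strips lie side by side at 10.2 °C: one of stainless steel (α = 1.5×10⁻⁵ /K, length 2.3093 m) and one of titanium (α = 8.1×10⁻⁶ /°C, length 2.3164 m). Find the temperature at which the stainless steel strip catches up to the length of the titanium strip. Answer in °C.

Equal length when α₁L₁ΔT − α₂L₂ΔT = L₂ − L₁ = 7.10×10⁻³ m
α₁L₁ = 3.46395×10⁻⁵, α₂L₂ = 1.876284×10⁻⁵ → Δ(αL) = 1.587666×10⁻⁵ m/K
ΔT = 7.10×10⁻³ / 1.587666×10⁻⁵ = 447.197 K, so T = 10.2 + 447.197 = 457.397 °C

T = 457.4 °C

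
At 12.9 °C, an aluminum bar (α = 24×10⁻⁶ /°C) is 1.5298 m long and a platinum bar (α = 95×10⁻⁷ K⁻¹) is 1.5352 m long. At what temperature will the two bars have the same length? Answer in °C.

L₁(1 + α₁ΔT) = L₂(1 + α₂ΔT) ⇒ ΔT = (L₂ − L₁)/(α₁L₁ − α₂L₂)
L₂ − L₁ = 1.5352 − 1.5298 = 5.40×10⁻³ m
α₁L₁ − α₂L₂ = 24×10⁻⁶×1.5298 − 95×10⁻⁷×1.5352 = 2.21308×10⁻⁵ m/K
ΔT = 5.40×10⁻³ / 2.21308×10⁻⁵ = 244.004 K
T = 12.9 + 244.004 = 256.904 °C

T = 256.9 °C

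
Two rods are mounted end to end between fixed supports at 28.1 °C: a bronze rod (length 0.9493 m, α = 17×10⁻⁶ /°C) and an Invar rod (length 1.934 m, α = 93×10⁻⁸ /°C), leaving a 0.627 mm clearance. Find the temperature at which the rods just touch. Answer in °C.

Gap closes when ΔL₁ + ΔL₂ = 0.627 mm = 6.27×10⁻⁴ m
(α₁L₁ + α₂L₂)ΔT = g
α₁L₁ + α₂L₂ = 17×10⁻⁶×0.9493 + 93×10⁻⁸×1.934 = 1.793672×10⁻⁵ m/K
ΔT = 6.27×10⁻⁴ / 1.793672×10⁻⁵ = 34.956 K
T = 28.1 + 34.956 = 63.056 °C

T = 63.1 °C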